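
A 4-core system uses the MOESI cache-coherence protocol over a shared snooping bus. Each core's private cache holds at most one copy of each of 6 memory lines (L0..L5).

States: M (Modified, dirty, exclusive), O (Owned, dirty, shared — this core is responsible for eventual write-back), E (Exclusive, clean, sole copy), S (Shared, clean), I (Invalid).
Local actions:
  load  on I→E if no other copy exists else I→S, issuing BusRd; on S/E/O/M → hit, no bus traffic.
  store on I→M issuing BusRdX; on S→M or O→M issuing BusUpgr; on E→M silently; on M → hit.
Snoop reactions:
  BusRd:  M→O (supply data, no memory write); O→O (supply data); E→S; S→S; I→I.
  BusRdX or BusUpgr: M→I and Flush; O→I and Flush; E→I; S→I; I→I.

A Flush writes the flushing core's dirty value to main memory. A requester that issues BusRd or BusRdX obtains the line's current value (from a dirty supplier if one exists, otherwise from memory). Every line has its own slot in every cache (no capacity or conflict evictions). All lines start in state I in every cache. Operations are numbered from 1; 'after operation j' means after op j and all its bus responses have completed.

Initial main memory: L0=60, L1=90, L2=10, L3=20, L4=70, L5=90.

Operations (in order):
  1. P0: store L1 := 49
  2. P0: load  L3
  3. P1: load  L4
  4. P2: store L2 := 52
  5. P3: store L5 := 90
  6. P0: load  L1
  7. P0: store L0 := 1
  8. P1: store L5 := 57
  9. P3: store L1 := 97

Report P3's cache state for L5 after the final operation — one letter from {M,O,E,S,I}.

state = I

1. P0: store L1 := 49  bus=[BusRdX]  L1: P0=M P1=I P2=I P3=I  mem[L1]=90
2. P0: load  L3  bus=[BusRd]  L3: P0=E P1=I P2=I P3=I  mem[L3]=20
3. P1: load  L4  bus=[BusRd]  L4: P0=I P1=E P2=I P3=I  mem[L4]=70
4. P2: store L2 := 52  bus=[BusRdX]  L2: P0=I P1=I P2=M P3=I  mem[L2]=10
5. P3: store L5 := 90  bus=[BusRdX]  L5: P0=I P1=I P2=I P3=M  mem[L5]=90
6. P0: load  L1  bus=[-]  L1: P0=M P1=I P2=I P3=I  mem[L1]=90
7. P0: store L0 := 1  bus=[BusRdX]  L0: P0=M P1=I P2=I P3=I  mem[L0]=60
8. P1: store L5 := 57  bus=[BusRdX,Flush]  L5: P0=I P1=M P2=I P3=I  mem[L5]=90
9. P3: store L1 := 97  bus=[BusRdX,Flush]  L1: P0=I P1=I P2=I P3=M  mem[L1]=49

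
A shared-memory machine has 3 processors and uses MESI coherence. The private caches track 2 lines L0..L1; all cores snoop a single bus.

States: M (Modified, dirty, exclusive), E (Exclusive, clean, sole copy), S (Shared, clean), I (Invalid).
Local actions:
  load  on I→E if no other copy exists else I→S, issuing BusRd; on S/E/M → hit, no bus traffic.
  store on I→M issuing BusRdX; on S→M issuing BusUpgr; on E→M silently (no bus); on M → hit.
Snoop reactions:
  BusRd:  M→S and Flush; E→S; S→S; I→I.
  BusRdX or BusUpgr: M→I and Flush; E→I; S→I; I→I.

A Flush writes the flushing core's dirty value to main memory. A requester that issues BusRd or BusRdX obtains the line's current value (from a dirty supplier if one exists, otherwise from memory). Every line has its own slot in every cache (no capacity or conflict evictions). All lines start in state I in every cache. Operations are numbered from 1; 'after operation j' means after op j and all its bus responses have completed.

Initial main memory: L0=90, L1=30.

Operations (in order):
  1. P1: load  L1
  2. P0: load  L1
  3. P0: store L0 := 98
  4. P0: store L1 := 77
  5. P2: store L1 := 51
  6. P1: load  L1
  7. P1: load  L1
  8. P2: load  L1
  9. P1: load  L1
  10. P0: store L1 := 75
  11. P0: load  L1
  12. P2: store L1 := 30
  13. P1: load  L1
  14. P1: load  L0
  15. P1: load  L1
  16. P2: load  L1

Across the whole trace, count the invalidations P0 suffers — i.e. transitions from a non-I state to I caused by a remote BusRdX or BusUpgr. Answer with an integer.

invalidations = 2

  op1 P1: load  L1 → I/E/I on L1; bus BusRd; mem=30
  op2 P0: load  L1 → S/S/I on L1; bus BusRd; mem=30
  op3 P0: store L0 := 98 → M/I/I on L0; bus BusRdX; mem=90
  op4 P0: store L1 := 77 → M/I/I on L1; bus BusUpgr; mem=30
  op5 P2: store L1 := 51 → I/I/M on L1; bus BusRdX Flush; mem=77
  op6 P1: load  L1 → I/S/S on L1; bus BusRd Flush; mem=51
  op7 P1: load  L1 → I/S/S on L1; bus (none); mem=51
  op8 P2: load  L1 → I/S/S on L1; bus (none); mem=51
  op9 P1: load  L1 → I/S/S on L1; bus (none); mem=51
  op10 P0: store L1 := 75 → M/I/I on L1; bus BusRdX; mem=51
  op11 P0: load  L1 → M/I/I on L1; bus (none); mem=51
  op12 P2: store L1 := 30 → I/I/M on L1; bus BusRdX Flush; mem=75
  op13 P1: load  L1 → I/S/S on L1; bus BusRd Flush; mem=30
  op14 P1: load  L0 → S/S/I on L0; bus BusRd Flush; mem=98
  op15 P1: load  L1 → I/S/S on L1; bus (none); mem=30
  op16 P2: load  L1 → I/S/S on L1; bus (none); mem=30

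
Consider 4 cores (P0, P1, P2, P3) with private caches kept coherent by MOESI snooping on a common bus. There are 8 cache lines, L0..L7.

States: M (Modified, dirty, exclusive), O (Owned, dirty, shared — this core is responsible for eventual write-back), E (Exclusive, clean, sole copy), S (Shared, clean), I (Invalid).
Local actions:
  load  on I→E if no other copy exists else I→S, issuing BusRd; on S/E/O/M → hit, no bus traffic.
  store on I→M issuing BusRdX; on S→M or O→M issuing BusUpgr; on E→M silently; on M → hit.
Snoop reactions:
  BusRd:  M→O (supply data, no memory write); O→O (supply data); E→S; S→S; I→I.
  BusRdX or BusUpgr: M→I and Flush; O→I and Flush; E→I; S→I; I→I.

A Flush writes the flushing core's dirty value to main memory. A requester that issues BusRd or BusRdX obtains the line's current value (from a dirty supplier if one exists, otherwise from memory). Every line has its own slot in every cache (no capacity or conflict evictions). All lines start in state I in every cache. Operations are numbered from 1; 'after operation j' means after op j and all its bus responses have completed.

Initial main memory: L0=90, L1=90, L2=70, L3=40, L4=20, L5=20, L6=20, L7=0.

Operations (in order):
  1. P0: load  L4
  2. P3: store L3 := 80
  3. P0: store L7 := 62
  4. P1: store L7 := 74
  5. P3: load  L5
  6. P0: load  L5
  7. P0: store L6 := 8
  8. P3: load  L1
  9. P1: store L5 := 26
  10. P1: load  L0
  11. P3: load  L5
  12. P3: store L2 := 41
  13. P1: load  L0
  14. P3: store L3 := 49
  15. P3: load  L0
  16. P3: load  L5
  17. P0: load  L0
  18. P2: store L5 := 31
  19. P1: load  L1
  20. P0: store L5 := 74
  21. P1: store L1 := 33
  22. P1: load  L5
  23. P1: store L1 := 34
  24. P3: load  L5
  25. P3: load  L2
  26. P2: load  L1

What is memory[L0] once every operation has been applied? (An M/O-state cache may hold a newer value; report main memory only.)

memory[L0] = 90

[1] P0: load  L4 | P0:E(20), P1:I, P2:I, P3:I | bus: BusRd
[2] P3: store L3 := 80 | P0:I, P1:I, P2:I, P3:M(80) | bus: BusRdX
[3] P0: store L7 := 62 | P0:M(62), P1:I, P2:I, P3:I | bus: BusRdX
[4] P1: store L7 := 74 | P0:I, P1:M(74), P2:I, P3:I | bus: BusRdX,Flush
[5] P3: load  L5 | P0:I, P1:I, P2:I, P3:E(20) | bus: BusRd
[6] P0: load  L5 | P0:S(20), P1:I, P2:I, P3:S(20) | bus: BusRd
[7] P0: store L6 := 8 | P0:M(8), P1:I, P2:I, P3:I | bus: BusRdX
[8] P3: load  L1 | P0:I, P1:I, P2:I, P3:E(90) | bus: BusRd
[9] P1: store L5 := 26 | P0:I, P1:M(26), P2:I, P3:I | bus: BusRdX
[10] P1: load  L0 | P0:I, P1:E(90), P2:I, P3:I | bus: BusRd
[11] P3: load  L5 | P0:I, P1:O(26), P2:I, P3:S(26) | bus: BusRd
[12] P3: store L2 := 41 | P0:I, P1:I, P2:I, P3:M(41) | bus: BusRdX
[13] P1: load  L0 | P0:I, P1:E(90), P2:I, P3:I | bus: none
[14] P3: store L3 := 49 | P0:I, P1:I, P2:I, P3:M(49) | bus: none
[15] P3: load  L0 | P0:I, P1:S(90), P2:I, P3:S(90) | bus: BusRd
[16] P3: load  L5 | P0:I, P1:O(26), P2:I, P3:S(26) | bus: none
[17] P0: load  L0 | P0:S(90), P1:S(90), P2:I, P3:S(90) | bus: BusRd
[18] P2: store L5 := 31 | P0:I, P1:I, P2:M(31), P3:I | bus: BusRdX,Flush
[19] P1: load  L1 | P0:I, P1:S(90), P2:I, P3:S(90) | bus: BusRd
[20] P0: store L5 := 74 | P0:M(74), P1:I, P2:I, P3:I | bus: BusRdX,Flush
[21] P1: store L1 := 33 | P0:I, P1:M(33), P2:I, P3:I | bus: BusUpgr
[22] P1: load  L5 | P0:O(74), P1:S(74), P2:I, P3:I | bus: BusRd
[23] P1: store L1 := 34 | P0:I, P1:M(34), P2:I, P3:I | bus: none
[24] P3: load  L5 | P0:O(74), P1:S(74), P2:I, P3:S(74) | bus: BusRd
[25] P3: load  L2 | P0:I, P1:I, P2:I, P3:M(41) | bus: none
[26] P2: load  L1 | P0:I, P1:O(34), P2:S(34), P3:I | bus: BusRd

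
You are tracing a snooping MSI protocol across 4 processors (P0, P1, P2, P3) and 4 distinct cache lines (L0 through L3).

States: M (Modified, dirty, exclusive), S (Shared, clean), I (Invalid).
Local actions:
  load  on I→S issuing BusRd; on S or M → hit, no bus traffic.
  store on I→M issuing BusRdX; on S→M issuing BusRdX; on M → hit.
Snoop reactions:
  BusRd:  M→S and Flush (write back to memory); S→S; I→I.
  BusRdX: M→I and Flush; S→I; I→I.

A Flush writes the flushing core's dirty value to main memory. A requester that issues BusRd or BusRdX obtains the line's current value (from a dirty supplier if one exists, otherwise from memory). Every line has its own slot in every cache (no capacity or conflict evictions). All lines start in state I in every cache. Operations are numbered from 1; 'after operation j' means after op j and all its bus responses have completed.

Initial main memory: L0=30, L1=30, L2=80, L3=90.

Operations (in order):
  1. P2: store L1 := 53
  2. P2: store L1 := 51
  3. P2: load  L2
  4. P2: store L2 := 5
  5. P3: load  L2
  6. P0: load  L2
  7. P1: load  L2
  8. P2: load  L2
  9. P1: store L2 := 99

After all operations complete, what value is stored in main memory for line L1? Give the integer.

  op1 P2: store L1 := 53 → I/I/M/I on L1; bus BusRdX; mem=30
  op2 P2: store L1 := 51 → I/I/M/I on L1; bus (none); mem=30
  op3 P2: load  L2 → I/I/S/I on L2; bus BusRd; mem=80
  op4 P2: store L2 := 5 → I/I/M/I on L2; bus BusRdX; mem=80
  op5 P3: load  L2 → I/I/S/S on L2; bus BusRd Flush; mem=5
  op6 P0: load  L2 → S/I/S/S on L2; bus BusRd; mem=5
  op7 P1: load  L2 → S/S/S/S on L2; bus BusRd; mem=5
  op8 P2: load  L2 → S/S/S/S on L2; bus (none); mem=5
  op9 P1: store L2 := 99 → I/M/I/I on L2; bus BusRdX; mem=5

memory[L1] = 30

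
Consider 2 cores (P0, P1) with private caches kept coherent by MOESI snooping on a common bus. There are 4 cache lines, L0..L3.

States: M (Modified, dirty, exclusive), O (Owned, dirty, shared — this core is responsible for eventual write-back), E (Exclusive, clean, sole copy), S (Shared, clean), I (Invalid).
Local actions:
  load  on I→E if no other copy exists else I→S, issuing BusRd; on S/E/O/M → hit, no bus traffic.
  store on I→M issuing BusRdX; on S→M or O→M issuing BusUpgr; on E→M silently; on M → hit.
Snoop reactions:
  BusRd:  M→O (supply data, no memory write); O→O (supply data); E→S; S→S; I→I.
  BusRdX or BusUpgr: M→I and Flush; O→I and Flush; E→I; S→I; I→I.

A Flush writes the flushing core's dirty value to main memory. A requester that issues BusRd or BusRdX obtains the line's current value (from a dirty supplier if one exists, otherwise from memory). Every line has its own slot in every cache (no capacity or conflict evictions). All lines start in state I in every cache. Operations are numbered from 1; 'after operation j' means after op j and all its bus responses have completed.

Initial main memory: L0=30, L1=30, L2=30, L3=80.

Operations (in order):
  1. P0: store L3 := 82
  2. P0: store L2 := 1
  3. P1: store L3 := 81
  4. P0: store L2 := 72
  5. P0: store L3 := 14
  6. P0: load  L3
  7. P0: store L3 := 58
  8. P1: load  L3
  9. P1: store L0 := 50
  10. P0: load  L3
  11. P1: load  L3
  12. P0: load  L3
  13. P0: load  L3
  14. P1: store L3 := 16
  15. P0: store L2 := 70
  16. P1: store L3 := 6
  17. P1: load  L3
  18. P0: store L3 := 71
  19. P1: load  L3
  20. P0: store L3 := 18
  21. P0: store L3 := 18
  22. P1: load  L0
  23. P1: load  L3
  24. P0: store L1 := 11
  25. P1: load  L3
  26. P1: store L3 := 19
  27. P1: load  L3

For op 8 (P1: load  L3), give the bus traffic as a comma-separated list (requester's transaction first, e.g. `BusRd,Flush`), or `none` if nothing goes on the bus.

bus = BusRd

1. P0: store L3 := 82  bus=[BusRdX]  L3: P0=M P1=I  mem[L3]=80
2. P0: store L2 := 1  bus=[BusRdX]  L2: P0=M P1=I  mem[L2]=30
3. P1: store L3 := 81  bus=[BusRdX,Flush]  L3: P0=I P1=M  mem[L3]=82
4. P0: store L2 := 72  bus=[-]  L2: P0=M P1=I  mem[L2]=30
5. P0: store L3 := 14  bus=[BusRdX,Flush]  L3: P0=M P1=I  mem[L3]=81
6. P0: load  L3  bus=[-]  L3: P0=M P1=I  mem[L3]=81
7. P0: store L3 := 58  bus=[-]  L3: P0=M P1=I  mem[L3]=81
8. P1: load  L3  bus=[BusRd]  L3: P0=O P1=S  mem[L3]=81
9. P1: store L0 := 50  bus=[BusRdX]  L0: P0=I P1=M  mem[L0]=30
10. P0: load  L3  bus=[-]  L3: P0=O P1=S  mem[L3]=81
11. P1: load  L3  bus=[-]  L3: P0=O P1=S  mem[L3]=81
12. P0: load  L3  bus=[-]  L3: P0=O P1=S  mem[L3]=81
13. P0: load  L3  bus=[-]  L3: P0=O P1=S  mem[L3]=81
14. P1: store L3 := 16  bus=[BusUpgr,Flush]  L3: P0=I P1=M  mem[L3]=58
15. P0: store L2 := 70  bus=[-]  L2: P0=M P1=I  mem[L2]=30
16. P1: store L3 := 6  bus=[-]  L3: P0=I P1=M  mem[L3]=58
17. P1: load  L3  bus=[-]  L3: P0=I P1=M  mem[L3]=58
18. P0: store L3 := 71  bus=[BusRdX,Flush]  L3: P0=M P1=I  mem[L3]=6
19. P1: load  L3  bus=[BusRd]  L3: P0=O P1=S  mem[L3]=6
20. P0: store L3 := 18  bus=[BusUpgr]  L3: P0=M P1=I  mem[L3]=6
21. P0: store L3 := 18  bus=[-]  L3: P0=M P1=I  mem[L3]=6
22. P1: load  L0  bus=[-]  L0: P0=I P1=M  mem[L0]=30
23. P1: load  L3  bus=[BusRd]  L3: P0=O P1=S  mem[L3]=6
24. P0: store L1 := 11  bus=[BusRdX]  L1: P0=M P1=I  mem[L1]=30
25. P1: load  L3  bus=[-]  L3: P0=O P1=S  mem[L3]=6
26. P1: store L3 := 19  bus=[BusUpgr,Flush]  L3: P0=I P1=M  mem[L3]=18
27. P1: load  L3  bus=[-]  L3: P0=I P1=M  mem[L3]=18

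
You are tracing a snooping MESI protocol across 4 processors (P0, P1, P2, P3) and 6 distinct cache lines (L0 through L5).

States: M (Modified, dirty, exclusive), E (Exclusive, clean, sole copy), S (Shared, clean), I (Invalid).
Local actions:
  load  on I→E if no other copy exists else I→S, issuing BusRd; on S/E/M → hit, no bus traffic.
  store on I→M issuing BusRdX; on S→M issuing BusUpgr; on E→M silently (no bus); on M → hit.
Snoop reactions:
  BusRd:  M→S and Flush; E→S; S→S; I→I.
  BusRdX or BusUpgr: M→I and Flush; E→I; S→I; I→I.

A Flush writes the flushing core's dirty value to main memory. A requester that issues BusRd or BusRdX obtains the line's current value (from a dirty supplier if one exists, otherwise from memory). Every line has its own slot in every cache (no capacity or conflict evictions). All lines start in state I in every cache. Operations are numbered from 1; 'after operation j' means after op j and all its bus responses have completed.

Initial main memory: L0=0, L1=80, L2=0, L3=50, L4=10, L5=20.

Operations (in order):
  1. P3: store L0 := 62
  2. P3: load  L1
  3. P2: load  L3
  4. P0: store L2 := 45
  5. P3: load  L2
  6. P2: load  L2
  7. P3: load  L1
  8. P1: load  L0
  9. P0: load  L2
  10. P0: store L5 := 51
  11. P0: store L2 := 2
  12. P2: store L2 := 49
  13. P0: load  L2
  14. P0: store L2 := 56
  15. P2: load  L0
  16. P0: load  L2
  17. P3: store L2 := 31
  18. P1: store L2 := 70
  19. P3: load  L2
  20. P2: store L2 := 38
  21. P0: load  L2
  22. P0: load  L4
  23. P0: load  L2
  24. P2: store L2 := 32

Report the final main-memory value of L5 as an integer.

memory[L5] = 20

1. P3: store L0 := 62  bus=[BusRdX]  L0: P0=I P1=I P2=I P3=M  mem[L0]=0
2. P3: load  L1  bus=[BusRd]  L1: P0=I P1=I P2=I P3=E  mem[L1]=80
3. P2: load  L3  bus=[BusRd]  L3: P0=I P1=I P2=E P3=I  mem[L3]=50
4. P0: store L2 := 45  bus=[BusRdX]  L2: P0=M P1=I P2=I P3=I  mem[L2]=0
5. P3: load  L2  bus=[BusRd,Flush]  L2: P0=S P1=I P2=I P3=S  mem[L2]=45
6. P2: load  L2  bus=[BusRd]  L2: P0=S P1=I P2=S P3=S  mem[L2]=45
7. P3: load  L1  bus=[-]  L1: P0=I P1=I P2=I P3=E  mem[L1]=80
8. P1: load  L0  bus=[BusRd,Flush]  L0: P0=I P1=S P2=I P3=S  mem[L0]=62
9. P0: load  L2  bus=[-]  L2: P0=S P1=I P2=S P3=S  mem[L2]=45
10. P0: store L5 := 51  bus=[BusRdX]  L5: P0=M P1=I P2=I P3=I  mem[L5]=20
11. P0: store L2 := 2  bus=[BusUpgr]  L2: P0=M P1=I P2=I P3=I  mem[L2]=45
12. P2: store L2 := 49  bus=[BusRdX,Flush]  L2: P0=I P1=I P2=M P3=I  mem[L2]=2
13. P0: load  L2  bus=[BusRd,Flush]  L2: P0=S P1=I P2=S P3=I  mem[L2]=49
14. P0: store L2 := 56  bus=[BusUpgr]  L2: P0=M P1=I P2=I P3=I  mem[L2]=49
15. P2: load  L0  bus=[BusRd]  L0: P0=I P1=S P2=S P3=S  mem[L0]=62
16. P0: load  L2  bus=[-]  L2: P0=M P1=I P2=I P3=I  mem[L2]=49
17. P3: store L2 := 31  bus=[BusRdX,Flush]  L2: P0=I P1=I P2=I P3=M  mem[L2]=56
18. P1: store L2 := 70  bus=[BusRdX,Flush]  L2: P0=I P1=M P2=I P3=I  mem[L2]=31
19. P3: load  L2  bus=[BusRd,Flush]  L2: P0=I P1=S P2=I P3=S  mem[L2]=70
20. P2: store L2 := 38  bus=[BusRdX]  L2: P0=I P1=I P2=M P3=I  mem[L2]=70
21. P0: load  L2  bus=[BusRd,Flush]  L2: P0=S P1=I P2=S P3=I  mem[L2]=38
22. P0: load  L4  bus=[BusRd]  L4: P0=E P1=I P2=I P3=I  mem[L4]=10
23. P0: load  L2  bus=[-]  L2: P0=S P1=I P2=S P3=I  mem[L2]=38
24. P2: store L2 := 32  bus=[BusUpgr]  L2: P0=I P1=I P2=M P3=I  mem[L2]=38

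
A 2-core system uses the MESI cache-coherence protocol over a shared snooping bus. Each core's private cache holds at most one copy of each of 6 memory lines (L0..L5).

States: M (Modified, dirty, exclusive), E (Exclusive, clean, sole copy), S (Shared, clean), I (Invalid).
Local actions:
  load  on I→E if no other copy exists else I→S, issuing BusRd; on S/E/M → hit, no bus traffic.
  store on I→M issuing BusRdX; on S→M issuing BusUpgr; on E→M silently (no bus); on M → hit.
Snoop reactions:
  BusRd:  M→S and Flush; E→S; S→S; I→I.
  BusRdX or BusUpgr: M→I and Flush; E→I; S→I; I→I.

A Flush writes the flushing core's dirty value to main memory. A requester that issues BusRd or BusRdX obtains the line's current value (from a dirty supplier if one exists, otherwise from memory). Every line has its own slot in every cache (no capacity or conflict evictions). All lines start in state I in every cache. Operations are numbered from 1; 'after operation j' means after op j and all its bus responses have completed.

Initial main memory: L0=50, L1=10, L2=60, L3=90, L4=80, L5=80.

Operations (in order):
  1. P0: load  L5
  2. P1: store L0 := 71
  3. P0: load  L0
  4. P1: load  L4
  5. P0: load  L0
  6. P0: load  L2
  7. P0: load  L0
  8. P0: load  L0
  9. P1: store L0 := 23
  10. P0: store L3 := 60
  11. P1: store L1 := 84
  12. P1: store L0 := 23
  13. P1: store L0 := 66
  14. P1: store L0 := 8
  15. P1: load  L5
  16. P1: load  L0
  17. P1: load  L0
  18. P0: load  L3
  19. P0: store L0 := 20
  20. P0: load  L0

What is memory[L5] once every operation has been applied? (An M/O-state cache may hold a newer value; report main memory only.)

memory[L5] = 80

[1] P0: load  L5 | P0:E(80), P1:I | bus: BusRd
[2] P1: store L0 := 71 | P0:I, P1:M(71) | bus: BusRdX
[3] P0: load  L0 | P0:S(71), P1:S(71) | bus: BusRd,Flush
[4] P1: load  L4 | P0:I, P1:E(80) | bus: BusRd
[5] P0: load  L0 | P0:S(71), P1:S(71) | bus: none
[6] P0: load  L2 | P0:E(60), P1:I | bus: BusRd
[7] P0: load  L0 | P0:S(71), P1:S(71) | bus: none
[8] P0: load  L0 | P0:S(71), P1:S(71) | bus: none
[9] P1: store L0 := 23 | P0:I, P1:M(23) | bus: BusUpgr
[10] P0: store L3 := 60 | P0:M(60), P1:I | bus: BusRdX
[11] P1: store L1 := 84 | P0:I, P1:M(84) | bus: BusRdX
[12] P1: store L0 := 23 | P0:I, P1:M(23) | bus: none
[13] P1: store L0 := 66 | P0:I, P1:M(66) | bus: none
[14] P1: store L0 := 8 | P0:I, P1:M(8) | bus: none
[15] P1: load  L5 | P0:S(80), P1:S(80) | bus: BusRd
[16] P1: load  L0 | P0:I, P1:M(8) | bus: none
[17] P1: load  L0 | P0:I, P1:M(8) | bus: none
[18] P0: load  L3 | P0:M(60), P1:I | bus: none
[19] P0: store L0 := 20 | P0:M(20), P1:I | bus: BusRdX,Flush
[20] P0: load  L0 | P0:M(20), P1:I | bus: none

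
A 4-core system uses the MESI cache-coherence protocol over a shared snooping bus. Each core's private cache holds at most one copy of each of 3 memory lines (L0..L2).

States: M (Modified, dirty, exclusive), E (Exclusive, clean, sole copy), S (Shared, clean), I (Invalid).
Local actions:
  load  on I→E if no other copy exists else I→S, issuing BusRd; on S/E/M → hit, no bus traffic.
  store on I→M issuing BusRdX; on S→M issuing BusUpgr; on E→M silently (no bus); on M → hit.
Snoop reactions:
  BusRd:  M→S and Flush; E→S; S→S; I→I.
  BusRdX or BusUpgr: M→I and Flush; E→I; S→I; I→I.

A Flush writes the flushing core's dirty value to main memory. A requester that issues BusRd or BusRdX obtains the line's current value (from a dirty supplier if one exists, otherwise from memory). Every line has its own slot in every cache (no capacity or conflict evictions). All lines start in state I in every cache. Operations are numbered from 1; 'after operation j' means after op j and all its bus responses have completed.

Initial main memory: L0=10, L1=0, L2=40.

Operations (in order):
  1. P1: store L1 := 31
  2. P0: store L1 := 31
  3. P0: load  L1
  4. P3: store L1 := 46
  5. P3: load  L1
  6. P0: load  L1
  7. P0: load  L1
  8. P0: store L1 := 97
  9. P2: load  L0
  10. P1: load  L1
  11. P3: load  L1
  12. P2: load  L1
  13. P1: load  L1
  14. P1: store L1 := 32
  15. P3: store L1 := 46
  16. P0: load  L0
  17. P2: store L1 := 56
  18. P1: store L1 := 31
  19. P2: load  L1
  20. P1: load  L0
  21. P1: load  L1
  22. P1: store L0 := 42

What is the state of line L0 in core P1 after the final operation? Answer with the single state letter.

state = M

[1] P1: store L1 := 31 | P0:I, P1:M(31), P2:I, P3:I | bus: BusRdX
[2] P0: store L1 := 31 | P0:M(31), P1:I, P2:I, P3:I | bus: BusRdX,Flush
[3] P0: load  L1 | P0:M(31), P1:I, P2:I, P3:I | bus: none
[4] P3: store L1 := 46 | P0:I, P1:I, P2:I, P3:M(46) | bus: BusRdX,Flush
[5] P3: load  L1 | P0:I, P1:I, P2:I, P3:M(46) | bus: none
[6] P0: load  L1 | P0:S(46), P1:I, P2:I, P3:S(46) | bus: BusRd,Flush
[7] P0: load  L1 | P0:S(46), P1:I, P2:I, P3:S(46) | bus: none
[8] P0: store L1 := 97 | P0:M(97), P1:I, P2:I, P3:I | bus: BusUpgr
[9] P2: load  L0 | P0:I, P1:I, P2:E(10), P3:I | bus: BusRd
[10] P1: load  L1 | P0:S(97), P1:S(97), P2:I, P3:I | bus: BusRd,Flush
[11] P3: load  L1 | P0:S(97), P1:S(97), P2:I, P3:S(97) | bus: BusRd
[12] P2: load  L1 | P0:S(97), P1:S(97), P2:S(97), P3:S(97) | bus: BusRd
[13] P1: load  L1 | P0:S(97), P1:S(97), P2:S(97), P3:S(97) | bus: none
[14] P1: store L1 := 32 | P0:I, P1:M(32), P2:I, P3:I | bus: BusUpgr
[15] P3: store L1 := 46 | P0:I, P1:I, P2:I, P3:M(46) | bus: BusRdX,Flush
[16] P0: load  L0 | P0:S(10), P1:I, P2:S(10), P3:I | bus: BusRd
[17] P2: store L1 := 56 | P0:I, P1:I, P2:M(56), P3:I | bus: BusRdX,Flush
[18] P1: store L1 := 31 | P0:I, P1:M(31), P2:I, P3:I | bus: BusRdX,Flush
[19] P2: load  L1 | P0:I, P1:S(31), P2:S(31), P3:I | bus: BusRd,Flush
[20] P1: load  L0 | P0:S(10), P1:S(10), P2:S(10), P3:I | bus: BusRd
[21] P1: load  L1 | P0:I, P1:S(31), P2:S(31), P3:I | bus: none
[22] P1: store L0 := 42 | P0:I, P1:M(42), P2:I, P3:I | bus: BusUpgr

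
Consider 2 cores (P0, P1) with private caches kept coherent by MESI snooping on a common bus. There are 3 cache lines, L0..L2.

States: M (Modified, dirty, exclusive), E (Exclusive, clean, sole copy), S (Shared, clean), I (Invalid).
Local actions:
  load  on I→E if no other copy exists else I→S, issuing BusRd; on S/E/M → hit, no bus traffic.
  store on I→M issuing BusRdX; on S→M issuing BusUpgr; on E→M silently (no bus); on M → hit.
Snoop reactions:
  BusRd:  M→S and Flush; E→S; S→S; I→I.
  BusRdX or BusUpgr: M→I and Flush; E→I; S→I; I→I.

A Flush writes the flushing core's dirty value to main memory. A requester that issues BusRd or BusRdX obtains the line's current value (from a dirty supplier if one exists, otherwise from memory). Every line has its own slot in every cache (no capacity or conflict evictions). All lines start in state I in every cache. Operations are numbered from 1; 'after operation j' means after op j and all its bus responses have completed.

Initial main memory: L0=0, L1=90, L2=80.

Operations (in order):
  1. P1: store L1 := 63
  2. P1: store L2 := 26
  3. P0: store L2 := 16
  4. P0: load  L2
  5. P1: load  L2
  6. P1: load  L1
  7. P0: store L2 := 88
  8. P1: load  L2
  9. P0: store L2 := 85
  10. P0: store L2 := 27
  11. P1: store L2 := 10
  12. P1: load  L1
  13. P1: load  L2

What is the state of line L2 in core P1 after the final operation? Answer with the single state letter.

state = M

  op1 P1: store L1 := 63 → I/M on L1; bus BusRdX; mem=90
  op2 P1: store L2 := 26 → I/M on L2; bus BusRdX; mem=80
  op3 P0: store L2 := 16 → M/I on L2; bus BusRdX Flush; mem=26
  op4 P0: load  L2 → M/I on L2; bus (none); mem=26
  op5 P1: load  L2 → S/S on L2; bus BusRd Flush; mem=16
  op6 P1: load  L1 → I/M on L1; bus (none); mem=90
  op7 P0: store L2 := 88 → M/I on L2; bus BusUpgr; mem=16
  op8 P1: load  L2 → S/S on L2; bus BusRd Flush; mem=88
  op9 P0: store L2 := 85 → M/I on L2; bus BusUpgr; mem=88
  op10 P0: store L2 := 27 → M/I on L2; bus (none); mem=88
  op11 P1: store L2 := 10 → I/M on L2; bus BusRdX Flush; mem=27
  op12 P1: load  L1 → I/M on L1; bus (none); mem=90
  op13 P1: load  L2 → I/M on L2; bus (none); mem=27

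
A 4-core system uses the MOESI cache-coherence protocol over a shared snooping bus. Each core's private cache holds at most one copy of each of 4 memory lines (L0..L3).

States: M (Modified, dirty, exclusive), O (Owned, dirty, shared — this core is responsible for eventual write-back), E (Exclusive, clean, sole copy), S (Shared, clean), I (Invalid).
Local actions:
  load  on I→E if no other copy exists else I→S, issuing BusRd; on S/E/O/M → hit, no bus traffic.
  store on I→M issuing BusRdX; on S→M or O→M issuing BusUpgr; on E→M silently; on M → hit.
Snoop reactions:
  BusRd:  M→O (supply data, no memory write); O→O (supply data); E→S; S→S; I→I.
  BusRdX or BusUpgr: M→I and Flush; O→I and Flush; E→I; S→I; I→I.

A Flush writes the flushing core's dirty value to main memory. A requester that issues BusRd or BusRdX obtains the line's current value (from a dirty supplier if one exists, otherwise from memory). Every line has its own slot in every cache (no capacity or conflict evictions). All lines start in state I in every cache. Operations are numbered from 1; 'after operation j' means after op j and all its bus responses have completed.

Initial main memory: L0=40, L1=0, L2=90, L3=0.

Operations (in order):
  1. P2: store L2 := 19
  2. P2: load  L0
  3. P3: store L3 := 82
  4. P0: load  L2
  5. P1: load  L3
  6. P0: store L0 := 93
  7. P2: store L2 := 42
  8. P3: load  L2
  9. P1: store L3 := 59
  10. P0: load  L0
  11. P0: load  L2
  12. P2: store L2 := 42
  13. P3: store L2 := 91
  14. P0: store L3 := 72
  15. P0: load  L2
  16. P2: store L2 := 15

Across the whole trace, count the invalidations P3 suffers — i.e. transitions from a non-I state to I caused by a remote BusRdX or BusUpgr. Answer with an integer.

1. P2: store L2 := 19  bus=[BusRdX]  L2: P0=I P1=I P2=M P3=I  mem[L2]=90
2. P2: load  L0  bus=[BusRd]  L0: P0=I P1=I P2=E P3=I  mem[L0]=40
3. P3: store L3 := 82  bus=[BusRdX]  L3: P0=I P1=I P2=I P3=M  mem[L3]=0
4. P0: load  L2  bus=[BusRd]  L2: P0=S P1=I P2=O P3=I  mem[L2]=90
5. P1: load  L3  bus=[BusRd]  L3: P0=I P1=S P2=I P3=O  mem[L3]=0
6. P0: store L0 := 93  bus=[BusRdX]  L0: P0=M P1=I P2=I P3=I  mem[L0]=40
7. P2: store L2 := 42  bus=[BusUpgr]  L2: P0=I P1=I P2=M P3=I  mem[L2]=90
8. P3: load  L2  bus=[BusRd]  L2: P0=I P1=I P2=O P3=S  mem[L2]=90
9. P1: store L3 := 59  bus=[BusUpgr,Flush]  L3: P0=I P1=M P2=I P3=I  mem[L3]=82
10. P0: load  L0  bus=[-]  L0: P0=M P1=I P2=I P3=I  mem[L0]=40
11. P0: load  L2  bus=[BusRd]  L2: P0=S P1=I P2=O P3=S  mem[L2]=90
12. P2: store L2 := 42  bus=[BusUpgr]  L2: P0=I P1=I P2=M P3=I  mem[L2]=90
13. P3: store L2 := 91  bus=[BusRdX,Flush]  L2: P0=I P1=I P2=I P3=M  mem[L2]=42
14. P0: store L3 := 72  bus=[BusRdX,Flush]  L3: P0=M P1=I P2=I P3=I  mem[L3]=59
15. P0: load  L2  bus=[BusRd]  L2: P0=S P1=I P2=I P3=O  mem[L2]=42
16. P2: store L2 := 15  bus=[BusRdX,Flush]  L2: P0=I P1=I P2=M P3=I  mem[L2]=91

invalidations = 3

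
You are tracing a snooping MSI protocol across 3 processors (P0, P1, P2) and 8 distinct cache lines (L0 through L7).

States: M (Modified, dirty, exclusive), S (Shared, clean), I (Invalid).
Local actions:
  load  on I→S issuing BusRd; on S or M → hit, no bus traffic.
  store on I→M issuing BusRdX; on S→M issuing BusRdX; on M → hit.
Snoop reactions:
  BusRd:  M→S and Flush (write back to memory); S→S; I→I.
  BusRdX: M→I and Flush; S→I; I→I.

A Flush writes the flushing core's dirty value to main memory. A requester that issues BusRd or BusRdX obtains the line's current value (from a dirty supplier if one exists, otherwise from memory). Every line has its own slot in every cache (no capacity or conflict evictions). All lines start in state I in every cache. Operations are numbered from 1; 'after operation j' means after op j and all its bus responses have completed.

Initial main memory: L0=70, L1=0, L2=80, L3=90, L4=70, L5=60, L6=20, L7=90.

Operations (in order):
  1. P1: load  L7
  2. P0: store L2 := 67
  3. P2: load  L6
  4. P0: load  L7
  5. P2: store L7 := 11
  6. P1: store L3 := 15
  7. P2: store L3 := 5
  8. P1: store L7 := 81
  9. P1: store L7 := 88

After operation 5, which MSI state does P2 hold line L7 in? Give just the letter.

[1] P1: load  L7 | P0:I, P1:S(90), P2:I | bus: BusRd
[2] P0: store L2 := 67 | P0:M(67), P1:I, P2:I | bus: BusRdX
[3] P2: load  L6 | P0:I, P1:I, P2:S(20) | bus: BusRd
[4] P0: load  L7 | P0:S(90), P1:S(90), P2:I | bus: BusRd
[5] P2: store L7 := 11 | P0:I, P1:I, P2:M(11) | bus: BusRdX
[6] P1: store L3 := 15 | P0:I, P1:M(15), P2:I | bus: BusRdX
[7] P2: store L3 := 5 | P0:I, P1:I, P2:M(5) | bus: BusRdX,Flush
[8] P1: store L7 := 81 | P0:I, P1:M(81), P2:I | bus: BusRdX,Flush
[9] P1: store L7 := 88 | P0:I, P1:M(88), P2:I | bus: none

state = M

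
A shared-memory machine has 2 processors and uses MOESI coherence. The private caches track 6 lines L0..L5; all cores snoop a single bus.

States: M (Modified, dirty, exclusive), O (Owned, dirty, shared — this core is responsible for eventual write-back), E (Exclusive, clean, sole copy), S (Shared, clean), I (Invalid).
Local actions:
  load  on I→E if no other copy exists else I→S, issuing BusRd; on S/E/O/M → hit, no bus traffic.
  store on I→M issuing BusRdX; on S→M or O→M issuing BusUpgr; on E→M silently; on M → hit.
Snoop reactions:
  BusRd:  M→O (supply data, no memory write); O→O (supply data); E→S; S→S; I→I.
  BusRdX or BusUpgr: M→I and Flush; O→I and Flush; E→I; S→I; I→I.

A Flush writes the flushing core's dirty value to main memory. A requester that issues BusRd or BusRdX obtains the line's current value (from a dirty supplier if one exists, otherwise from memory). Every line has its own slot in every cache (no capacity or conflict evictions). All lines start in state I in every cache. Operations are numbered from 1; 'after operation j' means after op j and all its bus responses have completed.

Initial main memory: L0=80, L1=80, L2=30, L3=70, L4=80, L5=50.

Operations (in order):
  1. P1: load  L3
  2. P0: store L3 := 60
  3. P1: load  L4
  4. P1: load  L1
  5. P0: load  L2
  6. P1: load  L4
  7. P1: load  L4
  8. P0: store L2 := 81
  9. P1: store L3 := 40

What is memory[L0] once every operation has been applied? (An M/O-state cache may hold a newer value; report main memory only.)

[1] P1: load  L3 | P0:I, P1:E(70) | bus: BusRd
[2] P0: store L3 := 60 | P0:M(60), P1:I | bus: BusRdX
[3] P1: load  L4 | P0:I, P1:E(80) | bus: BusRd
[4] P1: load  L1 | P0:I, P1:E(80) | bus: BusRd
[5] P0: load  L2 | P0:E(30), P1:I | bus: BusRd
[6] P1: load  L4 | P0:I, P1:E(80) | bus: none
[7] P1: load  L4 | P0:I, P1:E(80) | bus: none
[8] P0: store L2 := 81 | P0:M(81), P1:I | bus: none
[9] P1: store L3 := 40 | P0:I, P1:M(40) | bus: BusRdX,Flush

memory[L0] = 80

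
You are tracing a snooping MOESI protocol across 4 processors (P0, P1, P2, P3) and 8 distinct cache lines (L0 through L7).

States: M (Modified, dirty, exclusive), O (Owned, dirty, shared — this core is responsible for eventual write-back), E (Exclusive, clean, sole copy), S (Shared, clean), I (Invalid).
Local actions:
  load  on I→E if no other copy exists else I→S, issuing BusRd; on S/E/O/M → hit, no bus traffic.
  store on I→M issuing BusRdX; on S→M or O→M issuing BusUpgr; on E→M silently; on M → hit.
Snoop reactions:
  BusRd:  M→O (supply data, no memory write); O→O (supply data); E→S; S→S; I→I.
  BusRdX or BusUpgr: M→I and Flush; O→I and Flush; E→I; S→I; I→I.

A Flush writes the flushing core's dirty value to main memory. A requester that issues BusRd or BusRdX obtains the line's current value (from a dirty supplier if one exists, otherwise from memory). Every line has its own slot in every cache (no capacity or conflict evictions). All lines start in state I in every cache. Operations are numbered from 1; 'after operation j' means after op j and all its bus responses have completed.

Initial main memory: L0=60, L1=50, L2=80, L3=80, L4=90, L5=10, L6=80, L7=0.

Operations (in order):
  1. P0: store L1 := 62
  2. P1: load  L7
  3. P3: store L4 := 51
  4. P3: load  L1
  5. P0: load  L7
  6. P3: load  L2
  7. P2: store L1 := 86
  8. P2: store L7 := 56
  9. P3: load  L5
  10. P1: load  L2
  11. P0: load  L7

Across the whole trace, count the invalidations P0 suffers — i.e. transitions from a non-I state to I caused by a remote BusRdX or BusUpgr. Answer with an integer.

invalidations = 2

[1] P0: store L1 := 62 | P0:M(62), P1:I, P2:I, P3:I | bus: BusRdX
[2] P1: load  L7 | P0:I, P1:E(0), P2:I, P3:I | bus: BusRd
[3] P3: store L4 := 51 | P0:I, P1:I, P2:I, P3:M(51) | bus: BusRdX
[4] P3: load  L1 | P0:O(62), P1:I, P2:I, P3:S(62) | bus: BusRd
[5] P0: load  L7 | P0:S(0), P1:S(0), P2:I, P3:I | bus: BusRd
[6] P3: load  L2 | P0:I, P1:I, P2:I, P3:E(80) | bus: BusRd
[7] P2: store L1 := 86 | P0:I, P1:I, P2:M(86), P3:I | bus: BusRdX,Flush
[8] P2: store L7 := 56 | P0:I, P1:I, P2:M(56), P3:I | bus: BusRdX
[9] P3: load  L5 | P0:I, P1:I, P2:I, P3:E(10) | bus: BusRd
[10] P1: load  L2 | P0:I, P1:S(80), P2:I, P3:S(80) | bus: BusRd
[11] P0: load  L7 | P0:S(56), P1:I, P2:O(56), P3:I | bus: BusRd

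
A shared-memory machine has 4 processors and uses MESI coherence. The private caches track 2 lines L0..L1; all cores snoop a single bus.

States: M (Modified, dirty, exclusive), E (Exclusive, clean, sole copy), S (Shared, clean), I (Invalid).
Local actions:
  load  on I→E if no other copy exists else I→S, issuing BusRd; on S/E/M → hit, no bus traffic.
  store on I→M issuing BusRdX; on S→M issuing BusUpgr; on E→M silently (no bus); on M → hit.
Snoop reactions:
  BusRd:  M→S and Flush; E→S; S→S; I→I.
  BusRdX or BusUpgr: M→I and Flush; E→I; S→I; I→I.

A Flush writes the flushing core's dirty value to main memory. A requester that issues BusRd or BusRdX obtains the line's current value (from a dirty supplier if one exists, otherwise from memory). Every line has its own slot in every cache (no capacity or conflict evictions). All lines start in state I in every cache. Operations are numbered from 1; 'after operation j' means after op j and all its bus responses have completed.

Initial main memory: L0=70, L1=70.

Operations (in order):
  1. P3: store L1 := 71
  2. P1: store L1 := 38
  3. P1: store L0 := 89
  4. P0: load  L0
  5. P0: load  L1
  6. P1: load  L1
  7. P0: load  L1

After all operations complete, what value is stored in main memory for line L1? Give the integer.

[1] P3: store L1 := 71 | P0:I, P1:I, P2:I, P3:M(71) | bus: BusRdX
[2] P1: store L1 := 38 | P0:I, P1:M(38), P2:I, P3:I | bus: BusRdX,Flush
[3] P1: store L0 := 89 | P0:I, P1:M(89), P2:I, P3:I | bus: BusRdX
[4] P0: load  L0 | P0:S(89), P1:S(89), P2:I, P3:I | bus: BusRd,Flush
[5] P0: load  L1 | P0:S(38), P1:S(38), P2:I, P3:I | bus: BusRd,Flush
[6] P1: load  L1 | P0:S(38), P1:S(38), P2:I, P3:I | bus: none
[7] P0: load  L1 | P0:S(38), P1:S(38), P2:I, P3:I | bus: none

memory[L1] = 38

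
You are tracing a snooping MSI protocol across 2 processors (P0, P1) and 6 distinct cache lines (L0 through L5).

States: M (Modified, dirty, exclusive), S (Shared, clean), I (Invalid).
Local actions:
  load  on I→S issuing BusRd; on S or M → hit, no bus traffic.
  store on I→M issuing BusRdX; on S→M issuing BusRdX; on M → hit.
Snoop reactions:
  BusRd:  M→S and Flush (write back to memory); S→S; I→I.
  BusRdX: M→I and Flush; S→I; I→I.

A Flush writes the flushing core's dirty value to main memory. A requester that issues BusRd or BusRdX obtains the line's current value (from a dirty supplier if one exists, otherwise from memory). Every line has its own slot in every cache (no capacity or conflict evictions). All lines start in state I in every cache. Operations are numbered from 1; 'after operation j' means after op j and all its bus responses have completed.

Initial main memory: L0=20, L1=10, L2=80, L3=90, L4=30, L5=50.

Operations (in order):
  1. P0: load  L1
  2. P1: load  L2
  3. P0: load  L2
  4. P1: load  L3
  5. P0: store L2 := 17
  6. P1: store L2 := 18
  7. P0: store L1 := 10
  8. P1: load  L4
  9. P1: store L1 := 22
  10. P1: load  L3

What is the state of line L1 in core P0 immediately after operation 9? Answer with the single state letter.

step 1: P0: load  L1  ⟶  SI  (L1)  txn=BusRd  M[L1]=10
step 2: P1: load  L2  ⟶  IS  (L2)  txn=BusRd  M[L2]=80
step 3: P0: load  L2  ⟶  SS  (L2)  txn=BusRd  M[L2]=80
step 4: P1: load  L3  ⟶  IS  (L3)  txn=BusRd  M[L3]=90
step 5: P0: store L2 := 17  ⟶  MI  (L2)  txn=BusRdX  M[L2]=80
step 6: P1: store L2 := 18  ⟶  IM  (L2)  txn=BusRdX+Flush  M[L2]=17
step 7: P0: store L1 := 10  ⟶  MI  (L1)  txn=BusRdX  M[L1]=10
step 8: P1: load  L4  ⟶  IS  (L4)  txn=BusRd  M[L4]=30
step 9: P1: store L1 := 22  ⟶  IM  (L1)  txn=BusRdX+Flush  M[L1]=10
step 10: P1: load  L3  ⟶  IS  (L3)  txn=∅  M[L3]=90

state = I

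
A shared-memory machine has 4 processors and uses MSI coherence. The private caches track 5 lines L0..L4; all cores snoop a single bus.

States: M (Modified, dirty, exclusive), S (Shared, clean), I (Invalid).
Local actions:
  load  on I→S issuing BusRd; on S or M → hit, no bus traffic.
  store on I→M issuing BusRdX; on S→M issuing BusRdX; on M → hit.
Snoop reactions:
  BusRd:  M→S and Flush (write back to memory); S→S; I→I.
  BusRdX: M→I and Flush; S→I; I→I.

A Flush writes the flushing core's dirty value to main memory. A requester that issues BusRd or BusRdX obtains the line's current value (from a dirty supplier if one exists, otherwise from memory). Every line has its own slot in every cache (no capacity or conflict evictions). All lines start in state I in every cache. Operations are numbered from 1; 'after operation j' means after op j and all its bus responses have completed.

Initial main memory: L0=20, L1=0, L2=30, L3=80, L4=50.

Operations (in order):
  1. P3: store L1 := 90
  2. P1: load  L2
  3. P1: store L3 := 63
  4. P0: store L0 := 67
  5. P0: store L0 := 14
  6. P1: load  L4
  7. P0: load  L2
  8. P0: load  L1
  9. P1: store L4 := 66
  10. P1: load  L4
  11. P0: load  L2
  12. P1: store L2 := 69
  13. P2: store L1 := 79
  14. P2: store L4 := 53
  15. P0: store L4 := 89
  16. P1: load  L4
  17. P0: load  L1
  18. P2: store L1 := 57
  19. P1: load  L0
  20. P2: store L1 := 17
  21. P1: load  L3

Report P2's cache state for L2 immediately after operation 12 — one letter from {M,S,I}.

state = I

1. P3: store L1 := 90  bus=[BusRdX]  L1: P0=I P1=I P2=I P3=M  mem[L1]=0
2. P1: load  L2  bus=[BusRd]  L2: P0=I P1=S P2=I P3=I  mem[L2]=30
3. P1: store L3 := 63  bus=[BusRdX]  L3: P0=I P1=M P2=I P3=I  mem[L3]=80
4. P0: store L0 := 67  bus=[BusRdX]  L0: P0=M P1=I P2=I P3=I  mem[L0]=20
5. P0: store L0 := 14  bus=[-]  L0: P0=M P1=I P2=I P3=I  mem[L0]=20
6. P1: load  L4  bus=[BusRd]  L4: P0=I P1=S P2=I P3=I  mem[L4]=50
7. P0: load  L2  bus=[BusRd]  L2: P0=S P1=S P2=I P3=I  mem[L2]=30
8. P0: load  L1  bus=[BusRd,Flush]  L1: P0=S P1=I P2=I P3=S  mem[L1]=90
9. P1: store L4 := 66  bus=[BusRdX]  L4: P0=I P1=M P2=I P3=I  mem[L4]=50
10. P1: load  L4  bus=[-]  L4: P0=I P1=M P2=I P3=I  mem[L4]=50
11. P0: load  L2  bus=[-]  L2: P0=S P1=S P2=I P3=I  mem[L2]=30
12. P1: store L2 := 69  bus=[BusRdX]  L2: P0=I P1=M P2=I P3=I  mem[L2]=30
13. P2: store L1 := 79  bus=[BusRdX]  L1: P0=I P1=I P2=M P3=I  mem[L1]=90
14. P2: store L4 := 53  bus=[BusRdX,Flush]  L4: P0=I P1=I P2=M P3=I  mem[L4]=66
15. P0: store L4 := 89  bus=[BusRdX,Flush]  L4: P0=M P1=I P2=I P3=I  mem[L4]=53
16. P1: load  L4  bus=[BusRd,Flush]  L4: P0=S P1=S P2=I P3=I  mem[L4]=89
17. P0: load  L1  bus=[BusRd,Flush]  L1: P0=S P1=I P2=S P3=I  mem[L1]=79
18. P2: store L1 := 57  bus=[BusRdX]  L1: P0=I P1=I P2=M P3=I  mem[L1]=79
19. P1: load  L0  bus=[BusRd,Flush]  L0: P0=S P1=S P2=I P3=I  mem[L0]=14
20. P2: store L1 := 17  bus=[-]  L1: P0=I P1=I P2=M P3=I  mem[L1]=79
21. P1: load  L3  bus=[-]  L3: P0=I P1=M P2=I P3=I  mem[L3]=80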